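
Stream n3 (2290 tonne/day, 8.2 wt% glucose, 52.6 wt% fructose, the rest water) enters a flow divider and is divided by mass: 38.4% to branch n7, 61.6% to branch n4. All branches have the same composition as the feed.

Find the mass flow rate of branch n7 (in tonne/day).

Branch n7 flow = 0.384×2290 = 879.36 tonne/day.

879.4 tonne/day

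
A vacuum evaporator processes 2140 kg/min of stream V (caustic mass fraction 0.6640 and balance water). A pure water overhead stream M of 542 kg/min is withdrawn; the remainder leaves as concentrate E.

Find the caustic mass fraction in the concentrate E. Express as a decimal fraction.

0.8892

caustic is not removed: 2140×0.664 = 1421 kg/min of caustic enters E.
Concentrate = 2140 − 542 = 1598 kg/min.
Mass fraction = 1421/1598 = 0.8892.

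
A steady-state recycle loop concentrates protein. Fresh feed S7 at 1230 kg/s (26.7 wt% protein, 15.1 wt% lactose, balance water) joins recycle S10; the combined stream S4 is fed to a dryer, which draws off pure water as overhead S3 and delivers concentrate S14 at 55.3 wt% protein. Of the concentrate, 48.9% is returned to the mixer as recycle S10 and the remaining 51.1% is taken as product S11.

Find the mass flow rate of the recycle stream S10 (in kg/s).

568.3 kg/s

Overall protein balance (none leaves overhead): protein in fresh feed = protein in product, i.e. 1230×0.267 = (1−0.489)·S14·0.553.
S14 = 328.41/(0.553×0.511) = 1162.2 kg/s.
Recycle S10 = 0.489×1162.2 = 568.3 kg/s.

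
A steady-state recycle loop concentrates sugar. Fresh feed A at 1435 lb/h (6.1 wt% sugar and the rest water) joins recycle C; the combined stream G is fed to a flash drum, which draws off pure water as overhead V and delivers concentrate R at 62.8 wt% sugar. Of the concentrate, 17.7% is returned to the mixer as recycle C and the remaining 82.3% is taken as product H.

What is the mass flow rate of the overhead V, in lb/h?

Overall sugar balance (none leaves overhead): sugar in fresh feed = sugar in product, i.e. 1435×0.061 = (1−0.177)·R·0.628.
R = 87.535/(0.628×0.823) = 169.36 lb/h.
Recycle C = 0.177×169.36 = 29.978 lb/h.
Combined feed G = 1435 + 29.978 = 1465 lb/h.
Overhead V = G − R = 1465 − 169.36 = 1295.6 lb/h.

1296 lb/h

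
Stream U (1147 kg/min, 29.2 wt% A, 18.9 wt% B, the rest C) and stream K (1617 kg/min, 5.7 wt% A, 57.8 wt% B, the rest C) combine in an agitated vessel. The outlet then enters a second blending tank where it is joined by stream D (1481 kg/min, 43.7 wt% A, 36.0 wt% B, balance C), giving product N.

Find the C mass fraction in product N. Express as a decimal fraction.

0.3501

Overall, product flow = 4245 kg/min.
C in = 1147×0.519 + 1617×0.365 + 1481×0.203 = 1486.1 kg/min.
C fraction in N = 0.3501.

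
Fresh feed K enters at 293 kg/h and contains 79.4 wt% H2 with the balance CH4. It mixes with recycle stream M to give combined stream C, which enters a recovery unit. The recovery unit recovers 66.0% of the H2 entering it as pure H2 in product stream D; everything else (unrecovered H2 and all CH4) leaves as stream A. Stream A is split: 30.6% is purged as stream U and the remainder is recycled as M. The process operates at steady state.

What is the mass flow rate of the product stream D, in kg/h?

201 kg/h

H2 in C: m_A = 293×0.794 + (1−0.306)·(1−0.660)·m_A, so m_A = 232.64/0.7640 = 304.49 kg/h.
Product D = 0.660×304.49 = 200.96 kg/h.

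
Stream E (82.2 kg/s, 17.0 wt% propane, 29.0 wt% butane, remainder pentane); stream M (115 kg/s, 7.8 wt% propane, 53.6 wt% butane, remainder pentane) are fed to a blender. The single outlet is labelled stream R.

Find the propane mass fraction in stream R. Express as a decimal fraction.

Total flow out = 82.2 + 115 = 197.2 kg/s.
propane in = 82.2×0.170 + 115×0.078 = 22.944 kg/s.
propane mass fraction in R = 22.944/197.2 = 0.1163.

0.1163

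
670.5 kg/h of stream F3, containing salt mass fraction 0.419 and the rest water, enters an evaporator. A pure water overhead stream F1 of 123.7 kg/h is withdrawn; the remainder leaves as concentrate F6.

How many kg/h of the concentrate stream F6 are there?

546.8 kg/h

Concentrate = 670.5 − 123.7 = 546.8 kg/h.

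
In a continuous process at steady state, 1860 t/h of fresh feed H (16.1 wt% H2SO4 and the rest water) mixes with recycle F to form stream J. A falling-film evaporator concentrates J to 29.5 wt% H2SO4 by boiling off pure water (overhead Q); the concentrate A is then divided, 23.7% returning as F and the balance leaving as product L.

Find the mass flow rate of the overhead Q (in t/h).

Overall H2SO4 balance (none leaves overhead): H2SO4 in fresh feed = H2SO4 in product, i.e. 1860×0.161 = (1−0.237)·A·0.295.
A = 299.46/(0.295×0.763) = 1330.4 t/h.
Recycle F = 0.237×1330.4 = 315.31 t/h.
Combined feed J = 1860 + 315.31 = 2175.3 t/h.
Overhead Q = J − A = 2175.3 − 1330.4 = 844.88 t/h.

844.9 t/h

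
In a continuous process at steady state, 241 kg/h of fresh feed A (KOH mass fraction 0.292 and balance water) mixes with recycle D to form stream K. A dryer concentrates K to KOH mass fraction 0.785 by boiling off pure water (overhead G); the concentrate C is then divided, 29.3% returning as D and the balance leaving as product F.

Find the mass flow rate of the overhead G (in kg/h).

Overall KOH balance (none leaves overhead): KOH in fresh feed = KOH in product, i.e. 241×0.292 = (1−0.293)·C·0.785.
C = 70.372/(0.785×0.707) = 126.8 kg/h.
Recycle D = 0.293×126.8 = 37.152 kg/h.
Combined feed K = 241 + 37.152 = 278.15 kg/h.
Overhead G = K − C = 278.15 − 126.8 = 151.35 kg/h.

151.4 kg/h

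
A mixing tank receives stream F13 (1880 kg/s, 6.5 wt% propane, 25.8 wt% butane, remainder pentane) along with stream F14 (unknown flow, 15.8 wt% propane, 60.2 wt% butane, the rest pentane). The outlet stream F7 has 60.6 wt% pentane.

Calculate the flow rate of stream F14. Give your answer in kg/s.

Let F14 be the unknown flow. Total out = 1880 + F14.
pentane balance: 1272.8 + 0.240·F14 = 0.606·(1880 + F14)
(0.240 − 0.606)·F14 = 0.606×1880 − 1272.8 = -133.48
F14 = -133.48 / -0.366 = 364.7 kg/s

364.7 kg/s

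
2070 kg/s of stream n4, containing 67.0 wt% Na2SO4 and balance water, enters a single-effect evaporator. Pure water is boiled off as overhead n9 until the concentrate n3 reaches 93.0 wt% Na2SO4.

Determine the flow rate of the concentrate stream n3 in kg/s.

Na2SO4 is conserved: 2070×0.670 = 1386.9 kg/s all reports to the concentrate.
Concentrate = 1386.9/(target fraction) = 1491.3 kg/s.

1491 kg/s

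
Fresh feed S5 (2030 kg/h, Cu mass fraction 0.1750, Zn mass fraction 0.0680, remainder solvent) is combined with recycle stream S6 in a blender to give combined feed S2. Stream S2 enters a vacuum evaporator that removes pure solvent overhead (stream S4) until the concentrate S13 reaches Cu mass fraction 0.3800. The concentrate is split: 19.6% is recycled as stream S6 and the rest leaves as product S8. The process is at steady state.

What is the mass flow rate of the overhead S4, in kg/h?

Overall Cu balance (none leaves overhead): Cu in fresh feed = Cu in product, i.e. 2030×0.175 = (1−0.196)·S13·0.380.
S13 = 355.25/(0.380×0.804) = 1162.8 kg/h.
Recycle S6 = 0.196×1162.8 = 227.9 kg/h.
Combined feed S2 = 2030 + 227.9 = 2257.9 kg/h.
Overhead S4 = S2 − S13 = 2257.9 − 1162.8 = 1095.1 kg/h.

1095 kg/h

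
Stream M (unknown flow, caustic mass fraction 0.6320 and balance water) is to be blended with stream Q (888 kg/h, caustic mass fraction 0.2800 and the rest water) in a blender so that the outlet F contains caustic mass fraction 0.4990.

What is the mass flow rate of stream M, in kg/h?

1462 kg/h

Let M be the unknown flow. Total out = 888 + M.
caustic balance: 248.64 + 0.632·M = 0.499·(888 + M)
(0.632 − 0.499)·M = 0.499×888 − 248.64 = 194.47
M = 194.47 / 0.133 = 1462.2 kg/h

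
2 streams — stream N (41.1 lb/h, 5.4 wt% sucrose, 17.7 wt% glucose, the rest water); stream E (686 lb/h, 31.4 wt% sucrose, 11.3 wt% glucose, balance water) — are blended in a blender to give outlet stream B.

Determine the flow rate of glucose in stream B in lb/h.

84.79 lb/h

glucose out = glucose in = 41.1×0.177 + 686×0.113 = 84.793 lb/h.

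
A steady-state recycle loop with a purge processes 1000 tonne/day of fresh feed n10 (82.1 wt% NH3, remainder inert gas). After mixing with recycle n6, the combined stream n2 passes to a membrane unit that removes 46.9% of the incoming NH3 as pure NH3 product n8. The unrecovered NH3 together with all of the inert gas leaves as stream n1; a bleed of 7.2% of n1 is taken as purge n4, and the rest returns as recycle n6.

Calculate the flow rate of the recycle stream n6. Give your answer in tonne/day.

3105 tonne/day

inert gas enters only via n10 and leaves only via the purge: 1000×0.179 = 0.072×(inert gas in n1), and the membrane unit passes all inert gas, so inert gas in n2 = inert gas in n1 = 2486.1 tonne/day.
NH3 in n2: m_A = 1000×0.821 + (1−0.072)·(1−0.469)·m_A, so m_A = 821/0.5072 = 1618.6 tonne/day.
n1 = (1−0.469)×1618.6 + 2486.1 = 3345.6 tonne/day.
Recycle n6 = (1−0.072)×3345.6 = 3104.7 tonne/day.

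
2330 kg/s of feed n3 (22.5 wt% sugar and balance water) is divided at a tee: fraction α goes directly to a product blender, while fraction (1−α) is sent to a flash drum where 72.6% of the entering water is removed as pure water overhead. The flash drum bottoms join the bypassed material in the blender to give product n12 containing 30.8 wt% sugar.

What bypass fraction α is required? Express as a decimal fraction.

All 2330×0.225 = 524.25 kg/s of sugar reaches n12, so n12 = 524.25/0.308 = 1702.1 kg/s and vapour = 627.89 kg/s.
The evaporator receives (1−α)·2330 of feed at 0.775 water and removes 0.726 of that water:
0.726×0.775×(1−α)×2330 = 627.89
(1−α) = 627.89/1311 = 0.4789;  α = 0.5211.

0.521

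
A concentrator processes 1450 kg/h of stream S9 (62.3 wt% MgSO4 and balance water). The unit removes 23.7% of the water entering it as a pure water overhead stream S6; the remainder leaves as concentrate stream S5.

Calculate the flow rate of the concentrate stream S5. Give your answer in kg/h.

water entering = 1450×0.377 = 546.65 kg/h; overhead removed = 0.237×546.65 = 129.56 kg/h.
Concentrate = 1450 − 129.56 = 1320.4 kg/h.

1320 kg/h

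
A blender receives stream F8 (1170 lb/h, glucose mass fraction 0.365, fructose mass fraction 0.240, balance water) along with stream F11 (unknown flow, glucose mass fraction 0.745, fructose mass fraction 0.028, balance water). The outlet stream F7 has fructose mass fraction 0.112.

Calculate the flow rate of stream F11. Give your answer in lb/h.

1783 lb/h

Let F11 be the unknown flow. Total out = 1170 + F11.
fructose balance: 280.8 + 0.028·F11 = 0.112·(1170 + F11)
(0.028 − 0.112)·F11 = 0.112×1170 − 280.8 = -149.76
F11 = -149.76 / -0.084 = 1782.9 lb/h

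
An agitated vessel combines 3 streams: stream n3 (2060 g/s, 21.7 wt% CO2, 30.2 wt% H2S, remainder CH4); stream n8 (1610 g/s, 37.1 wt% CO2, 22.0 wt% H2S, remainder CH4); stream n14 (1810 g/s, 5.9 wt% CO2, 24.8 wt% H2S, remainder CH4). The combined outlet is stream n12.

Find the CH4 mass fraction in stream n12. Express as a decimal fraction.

0.530

Total flow out = 2060 + 1610 + 1810 = 5480 g/s.
CH4 in = 2060×0.481 + 1610×0.409 + 1810×0.693 = 2903.7 g/s.
CH4 mass fraction in n12 = 2903.7/5480 = 0.530.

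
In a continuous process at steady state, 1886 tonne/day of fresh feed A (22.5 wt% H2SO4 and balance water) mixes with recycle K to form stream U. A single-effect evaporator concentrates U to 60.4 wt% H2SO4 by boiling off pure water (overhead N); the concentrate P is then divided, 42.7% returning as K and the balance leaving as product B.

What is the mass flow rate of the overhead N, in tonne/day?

Overall H2SO4 balance (none leaves overhead): H2SO4 in fresh feed = H2SO4 in product, i.e. 1886×0.225 = (1−0.427)·P·0.604.
P = 424.35/(0.604×0.573) = 1226.1 tonne/day.
Recycle K = 0.427×1226.1 = 523.55 tonne/day.
Combined feed U = 1886 + 523.55 = 2409.6 tonne/day.
Overhead N = U − P = 2409.6 − 1226.1 = 1183.4 tonne/day.

1183 tonne/day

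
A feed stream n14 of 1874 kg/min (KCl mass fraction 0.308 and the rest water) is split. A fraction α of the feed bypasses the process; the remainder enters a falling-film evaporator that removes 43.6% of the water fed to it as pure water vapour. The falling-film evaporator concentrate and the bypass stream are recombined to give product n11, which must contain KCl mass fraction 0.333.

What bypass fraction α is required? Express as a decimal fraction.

All 1874×0.308 = 577.19 kg/min of KCl reaches n11, so n11 = 577.19/0.333 = 1733.3 kg/min and vapour = 140.69 kg/min.
The evaporator receives (1−α)·1874 of feed at 0.692 water and removes 0.436 of that water:
0.436×0.692×(1−α)×1874 = 140.69
(1−α) = 140.69/565.41 = 0.2488;  α = 0.7512.

0.751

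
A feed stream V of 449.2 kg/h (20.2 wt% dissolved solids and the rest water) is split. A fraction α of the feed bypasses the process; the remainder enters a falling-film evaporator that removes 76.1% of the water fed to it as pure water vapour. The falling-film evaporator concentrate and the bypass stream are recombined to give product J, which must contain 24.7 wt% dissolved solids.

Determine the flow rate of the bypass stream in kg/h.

All 449.2×0.202 = 90.738 kg/h of dissolved solids reaches J, so J = 90.738/0.247 = 367.36 kg/h and vapour = 81.838 kg/h.
The evaporator receives (1−α)·449.2 of feed at 0.798 water and removes 0.761 of that water:
0.761×0.798×(1−α)×449.2 = 81.838
(1−α) = 81.838/272.79 = 0.3000;  α = 0.7000.
Bypass flow = 0.7000×449.2 = 314.44 kg/h.

314.4 kg/h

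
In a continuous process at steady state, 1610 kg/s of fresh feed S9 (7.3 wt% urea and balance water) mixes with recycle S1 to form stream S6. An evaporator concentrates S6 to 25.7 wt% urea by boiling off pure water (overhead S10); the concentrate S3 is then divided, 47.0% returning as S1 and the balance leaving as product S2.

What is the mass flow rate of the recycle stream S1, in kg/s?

405.5 kg/s

Overall urea balance (none leaves overhead): urea in fresh feed = urea in product, i.e. 1610×0.073 = (1−0.470)·S3·0.257.
S3 = 117.53/(0.257×0.530) = 862.86 kg/s.
Recycle S1 = 0.470×862.86 = 405.54 kg/s.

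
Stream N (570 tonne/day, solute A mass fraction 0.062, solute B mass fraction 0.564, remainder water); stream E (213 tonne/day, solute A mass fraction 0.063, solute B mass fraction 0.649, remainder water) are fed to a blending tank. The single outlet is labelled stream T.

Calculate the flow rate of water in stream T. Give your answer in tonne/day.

water out = water in = 570×0.374 + 213×0.288 = 274.52 tonne/day.

274.5 tonne/day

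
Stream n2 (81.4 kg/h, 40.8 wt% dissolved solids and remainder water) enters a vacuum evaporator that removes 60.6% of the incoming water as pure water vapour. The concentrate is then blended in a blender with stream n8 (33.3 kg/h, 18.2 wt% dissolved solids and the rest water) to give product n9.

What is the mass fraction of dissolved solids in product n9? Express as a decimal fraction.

Vapour removed = 0.606×0.592×81.4 = 29.202 kg/h; concentrate = 52.198 kg/h.
dissolved solids reaching the mixer = 33.211 (from concentrate) + 33.3×0.182 = 39.272 kg/h.
Product flow = 52.198 + 33.3 = 85.498 kg/h; dissolved solids fraction = 0.4593.

0.4593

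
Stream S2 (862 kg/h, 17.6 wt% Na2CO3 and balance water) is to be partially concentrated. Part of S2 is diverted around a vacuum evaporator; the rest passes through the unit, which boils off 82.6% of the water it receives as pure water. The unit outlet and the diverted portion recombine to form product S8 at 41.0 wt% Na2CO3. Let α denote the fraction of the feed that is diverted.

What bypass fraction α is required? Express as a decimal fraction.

All 862×0.176 = 151.71 kg/h of Na2CO3 reaches S8, so S8 = 151.71/0.410 = 370.03 kg/h and vapour = 491.97 kg/h.
The evaporator receives (1−α)·862 of feed at 0.824 water and removes 0.826 of that water:
0.826×0.824×(1−α)×862 = 491.97
(1−α) = 491.97/586.7 = 0.8385;  α = 0.1615.

0.161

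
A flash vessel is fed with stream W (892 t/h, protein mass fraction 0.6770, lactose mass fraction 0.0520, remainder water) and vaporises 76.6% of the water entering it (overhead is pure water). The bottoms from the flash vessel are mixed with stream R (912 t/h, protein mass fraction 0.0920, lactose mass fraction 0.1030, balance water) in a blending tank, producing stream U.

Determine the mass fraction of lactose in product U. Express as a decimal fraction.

0.0867

Vapour removed = 0.766×0.271×892 = 185.17 t/h; concentrate = 706.83 t/h.
lactose reaching the mixer = 46.384 (from concentrate) + 912×0.103 = 140.32 t/h.
Product flow = 706.83 + 912 = 1618.8 t/h; lactose fraction = 0.0867.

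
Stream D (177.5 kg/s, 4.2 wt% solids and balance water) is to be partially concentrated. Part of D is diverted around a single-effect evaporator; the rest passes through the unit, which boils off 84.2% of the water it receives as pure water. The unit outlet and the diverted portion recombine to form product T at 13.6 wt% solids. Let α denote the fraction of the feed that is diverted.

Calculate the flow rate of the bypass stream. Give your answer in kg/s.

All 177.5×0.042 = 7.455 kg/s of solids reaches T, so T = 7.455/0.136 = 54.816 kg/s and vapour = 122.68 kg/s.
The evaporator receives (1−α)·177.5 of feed at 0.958 water and removes 0.842 of that water:
0.842×0.958×(1−α)×177.5 = 122.68
(1−α) = 122.68/143.18 = 0.8569;  α = 0.1431.
Bypass flow = 0.1431×177.5 = 25.407 kg/s.

25.41 kg/s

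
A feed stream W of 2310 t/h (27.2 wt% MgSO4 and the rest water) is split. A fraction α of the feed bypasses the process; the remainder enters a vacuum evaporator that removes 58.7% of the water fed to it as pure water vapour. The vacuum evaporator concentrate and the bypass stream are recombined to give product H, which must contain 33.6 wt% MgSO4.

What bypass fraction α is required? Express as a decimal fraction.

0.554

All 2310×0.272 = 628.32 t/h of MgSO4 reaches H, so H = 628.32/0.336 = 1870 t/h and vapour = 440 t/h.
The evaporator receives (1−α)·2310 of feed at 0.728 water and removes 0.587 of that water:
0.587×0.728×(1−α)×2310 = 440
(1−α) = 440/987.15 = 0.4457;  α = 0.5543.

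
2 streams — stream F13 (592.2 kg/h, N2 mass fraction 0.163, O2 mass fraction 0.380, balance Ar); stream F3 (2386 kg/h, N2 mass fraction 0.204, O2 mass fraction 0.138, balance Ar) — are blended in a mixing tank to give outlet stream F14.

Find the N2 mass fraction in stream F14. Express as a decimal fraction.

0.196

Total flow out = 592.2 + 2386 = 2978.2 kg/h.
N2 in = 592.2×0.163 + 2386×0.204 = 583.27 kg/h.
N2 mass fraction in F14 = 583.27/2978.2 = 0.196.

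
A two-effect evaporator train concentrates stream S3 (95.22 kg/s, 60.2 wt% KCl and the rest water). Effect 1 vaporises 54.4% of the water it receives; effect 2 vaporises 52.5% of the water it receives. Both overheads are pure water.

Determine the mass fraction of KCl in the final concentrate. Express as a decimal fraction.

water in feed = 95.22×0.398 = 37.898 kg/s.
After stage 1: water left = (1−0.544)×37.898 = 17.281; stream total = 74.604 kg/s.
After stage 2: water left = (1−0.525)×17.281 = 8.2086; final concentrate = 65.531 kg/s.
KCl fraction = 57.322/65.531 = 0.875.

0.875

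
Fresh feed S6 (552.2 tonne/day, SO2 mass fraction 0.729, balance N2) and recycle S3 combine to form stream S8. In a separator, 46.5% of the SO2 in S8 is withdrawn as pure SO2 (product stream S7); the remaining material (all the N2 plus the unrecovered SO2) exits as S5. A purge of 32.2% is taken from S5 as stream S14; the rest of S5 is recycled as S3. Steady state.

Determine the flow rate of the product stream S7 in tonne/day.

SO2 in S8: m_A = 552.2×0.729 + (1−0.322)·(1−0.465)·m_A, so m_A = 402.55/0.6373 = 631.68 tonne/day.
Product S7 = 0.465×631.68 = 293.73 tonne/day.

293.7 tonne/day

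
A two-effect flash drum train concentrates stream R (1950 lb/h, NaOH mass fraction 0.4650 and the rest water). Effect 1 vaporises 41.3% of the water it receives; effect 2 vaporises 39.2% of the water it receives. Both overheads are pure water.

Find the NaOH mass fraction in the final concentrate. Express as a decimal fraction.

water in feed = 1950×0.535 = 1043.2 lb/h.
After stage 1: water left = (1−0.413)×1043.2 = 612.39; stream total = 1519.1 lb/h.
After stage 2: water left = (1−0.392)×612.39 = 372.33; final concentrate = 1279.1 lb/h.
NaOH fraction = 906.75/1279.1 = 0.7089.

0.7089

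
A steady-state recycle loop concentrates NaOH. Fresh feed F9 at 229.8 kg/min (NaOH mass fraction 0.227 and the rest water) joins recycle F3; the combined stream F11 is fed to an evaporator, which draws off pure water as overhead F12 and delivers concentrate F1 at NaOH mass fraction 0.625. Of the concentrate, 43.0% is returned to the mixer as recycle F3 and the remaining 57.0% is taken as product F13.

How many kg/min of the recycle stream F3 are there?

Overall NaOH balance (none leaves overhead): NaOH in fresh feed = NaOH in product, i.e. 229.8×0.227 = (1−0.430)·F1·0.625.
F1 = 52.165/(0.625×0.570) = 146.43 kg/min.
Recycle F3 = 0.430×146.43 = 62.964 kg/min.

62.96 kg/min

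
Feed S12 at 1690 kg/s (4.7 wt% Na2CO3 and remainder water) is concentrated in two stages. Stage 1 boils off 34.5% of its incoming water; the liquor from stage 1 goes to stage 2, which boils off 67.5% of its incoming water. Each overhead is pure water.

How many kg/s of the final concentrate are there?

422.3 kg/s

water in feed = 1690×0.953 = 1610.6 kg/s.
After stage 1: water left = (1−0.345)×1610.6 = 1054.9; stream total = 1134.4 kg/s.
After stage 2: water left = (1−0.675)×1054.9 = 342.85; final concentrate = 422.28 kg/s.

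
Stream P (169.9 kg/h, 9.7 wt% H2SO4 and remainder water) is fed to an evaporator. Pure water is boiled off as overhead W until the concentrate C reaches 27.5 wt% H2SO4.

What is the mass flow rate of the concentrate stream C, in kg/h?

59.93 kg/h

H2SO4 is conserved: 169.9×0.097 = 16.48 kg/h all reports to the concentrate.
Concentrate = 16.48/(target fraction) = 59.928 kg/h.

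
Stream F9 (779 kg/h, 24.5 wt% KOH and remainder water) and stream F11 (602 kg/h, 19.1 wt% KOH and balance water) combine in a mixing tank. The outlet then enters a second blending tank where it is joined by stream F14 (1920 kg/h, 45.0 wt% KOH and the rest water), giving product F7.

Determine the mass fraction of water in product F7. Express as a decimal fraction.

Overall, product flow = 3301 kg/h.
water in = 779×0.755 + 602×0.809 + 1920×0.550 = 2131.2 kg/h.
water fraction in F7 = 0.646.

0.646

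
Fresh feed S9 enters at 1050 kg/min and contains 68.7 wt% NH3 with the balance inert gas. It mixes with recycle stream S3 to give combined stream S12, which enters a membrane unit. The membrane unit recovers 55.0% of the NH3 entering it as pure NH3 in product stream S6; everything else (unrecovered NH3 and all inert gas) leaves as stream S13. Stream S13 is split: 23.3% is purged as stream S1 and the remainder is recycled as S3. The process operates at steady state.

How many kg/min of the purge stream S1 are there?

444.1 kg/min

inert gas enters only via S9 and leaves only via the purge: 1050×0.313 = 0.233×(inert gas in S13), and the membrane unit passes all inert gas, so inert gas in S12 = inert gas in S13 = 1410.5 kg/min.
NH3 in S12: m_A = 1050×0.687 + (1−0.233)·(1−0.550)·m_A, so m_A = 721.35/0.6549 = 1101.5 kg/min.
S13 = (1−0.550)×1101.5 + 1410.5 = 1906.2 kg/min.
Purge S1 = 0.233×1906.2 = 444.15 kg/min.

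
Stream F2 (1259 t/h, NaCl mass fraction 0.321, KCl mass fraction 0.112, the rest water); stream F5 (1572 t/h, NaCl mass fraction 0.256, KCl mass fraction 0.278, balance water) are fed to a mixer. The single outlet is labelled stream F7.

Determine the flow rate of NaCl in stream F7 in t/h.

806.6 t/h

NaCl out = NaCl in = 1259×0.321 + 1572×0.256 = 806.57 t/h.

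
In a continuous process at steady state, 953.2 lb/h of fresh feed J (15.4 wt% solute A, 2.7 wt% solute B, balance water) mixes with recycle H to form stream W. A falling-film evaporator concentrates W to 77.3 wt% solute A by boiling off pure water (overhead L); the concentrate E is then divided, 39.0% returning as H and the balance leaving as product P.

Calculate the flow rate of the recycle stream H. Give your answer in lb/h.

121.4 lb/h

Overall solute A balance (none leaves overhead): solute A in fresh feed = solute A in product, i.e. 953.2×0.154 = (1−0.390)·E·0.773.
E = 146.79/(0.773×0.610) = 311.31 lb/h.
Recycle H = 0.390×311.31 = 121.41 lb/h.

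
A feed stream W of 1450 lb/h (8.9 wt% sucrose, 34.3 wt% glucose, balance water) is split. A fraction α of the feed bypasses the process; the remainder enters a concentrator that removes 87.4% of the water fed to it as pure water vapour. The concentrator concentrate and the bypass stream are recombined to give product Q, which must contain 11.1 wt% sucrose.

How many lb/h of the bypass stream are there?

871.1 lb/h

All 1450×0.089 = 129.05 lb/h of sucrose reaches Q, so Q = 129.05/0.111 = 1162.6 lb/h and vapour = 287.39 lb/h.
The evaporator receives (1−α)·1450 of feed at 0.568 water and removes 0.874 of that water:
0.874×0.568×(1−α)×1450 = 287.39
(1−α) = 287.39/719.83 = 0.3992;  α = 0.6008.
Bypass flow = 0.6008×1450 = 871.09 lb/h.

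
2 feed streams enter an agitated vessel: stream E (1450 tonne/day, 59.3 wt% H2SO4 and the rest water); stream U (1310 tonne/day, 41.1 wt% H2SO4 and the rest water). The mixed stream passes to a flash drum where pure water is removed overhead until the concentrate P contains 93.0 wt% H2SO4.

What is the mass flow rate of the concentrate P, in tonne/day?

H2SO4 entering = 1450×0.593 + 1310×0.411 = 1398.3 tonne/day.
All H2SO4 reports to P, so P = 1398.3/0.930 = 1503.5 tonne/day.

1504 tonne/day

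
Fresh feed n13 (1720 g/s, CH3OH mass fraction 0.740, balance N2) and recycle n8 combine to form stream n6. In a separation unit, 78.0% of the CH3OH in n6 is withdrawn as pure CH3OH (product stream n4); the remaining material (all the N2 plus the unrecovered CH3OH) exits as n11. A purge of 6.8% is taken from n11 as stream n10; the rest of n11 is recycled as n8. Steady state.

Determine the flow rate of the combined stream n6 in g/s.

8178 g/s

N2 enters only via n13 and leaves only via the purge: 1720×0.260 = 0.068×(N2 in n11), and the separation unit passes all N2, so N2 in n6 = N2 in n11 = 6576.5 g/s.
CH3OH in n6: m_A = 1720×0.740 + (1−0.068)·(1−0.780)·m_A, so m_A = 1272.8/0.7950 = 1601.1 g/s.
n6 = 1601.1 + 6576.5 = 8177.6 g/s.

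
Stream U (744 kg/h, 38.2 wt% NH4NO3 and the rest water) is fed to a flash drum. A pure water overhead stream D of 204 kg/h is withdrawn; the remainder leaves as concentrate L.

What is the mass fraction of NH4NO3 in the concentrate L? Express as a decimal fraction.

0.526

NH4NO3 is not removed: 744×0.382 = 284.21 kg/h of NH4NO3 enters L.
Concentrate = 744 − 204 = 540 kg/h.
Mass fraction = 284.21/540 = 0.526.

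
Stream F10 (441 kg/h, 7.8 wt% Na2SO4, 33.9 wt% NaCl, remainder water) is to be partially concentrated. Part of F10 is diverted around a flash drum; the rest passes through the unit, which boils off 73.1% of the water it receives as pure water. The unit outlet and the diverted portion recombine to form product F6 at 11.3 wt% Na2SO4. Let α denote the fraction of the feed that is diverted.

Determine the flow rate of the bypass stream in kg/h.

All 441×0.078 = 34.398 kg/h of Na2SO4 reaches F6, so F6 = 34.398/0.113 = 304.41 kg/h and vapour = 136.59 kg/h.
The evaporator receives (1−α)·441 of feed at 0.583 water and removes 0.731 of that water:
0.731×0.583×(1−α)×441 = 136.59
(1−α) = 136.59/187.94 = 0.7268;  α = 0.2732.
Bypass flow = 0.2732×441 = 120.49 kg/h.

120.5 kg/h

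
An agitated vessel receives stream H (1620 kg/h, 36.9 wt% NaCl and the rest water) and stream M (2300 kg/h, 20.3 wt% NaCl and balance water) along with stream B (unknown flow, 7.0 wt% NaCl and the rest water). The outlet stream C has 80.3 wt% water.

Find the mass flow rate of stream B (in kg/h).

2303 kg/h

Let B be the unknown flow. Total out = 3920 + B.
water balance: 2855.3 + 0.930·B = 0.803·(3920 + B)
(0.930 − 0.803)·B = 0.803×3920 − 2855.3 = 292.44
B = 292.44 / 0.127 = 2302.7 kg/h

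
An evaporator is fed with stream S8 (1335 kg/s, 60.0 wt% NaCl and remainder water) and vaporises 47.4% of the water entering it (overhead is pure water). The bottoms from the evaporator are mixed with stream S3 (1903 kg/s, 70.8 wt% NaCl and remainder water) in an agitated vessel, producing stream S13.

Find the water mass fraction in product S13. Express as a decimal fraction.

Vapour removed = 0.474×0.400×1335 = 253.12 kg/s; concentrate = 1081.9 kg/s.
water reaching the mixer = 280.88 (from concentrate) + 1903×0.292 = 836.56 kg/s.
Product flow = 1081.9 + 1903 = 2984.9 kg/s; water fraction = 0.280.

0.280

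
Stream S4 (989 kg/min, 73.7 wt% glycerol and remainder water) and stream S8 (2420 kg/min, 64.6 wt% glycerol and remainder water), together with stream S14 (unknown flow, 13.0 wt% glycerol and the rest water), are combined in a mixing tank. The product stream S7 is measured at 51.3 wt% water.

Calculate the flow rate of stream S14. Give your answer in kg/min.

Let S14 be the unknown flow. Total out = 3409 + S14.
water balance: 1116.8 + 0.870·S14 = 0.513·(3409 + S14)
(0.870 − 0.513)·S14 = 0.513×3409 − 1116.8 = 632.03
S14 = 632.03 / 0.357 = 1770.4 kg/min

1770 kg/min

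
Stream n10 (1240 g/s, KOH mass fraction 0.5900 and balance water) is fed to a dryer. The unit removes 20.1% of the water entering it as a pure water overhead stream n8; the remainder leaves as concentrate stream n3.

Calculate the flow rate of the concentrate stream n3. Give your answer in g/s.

water entering = 1240×0.410 = 508.4 g/s; overhead removed = 0.201×508.4 = 102.19 g/s.
Concentrate = 1240 − 102.19 = 1137.8 g/s.

1138 g/s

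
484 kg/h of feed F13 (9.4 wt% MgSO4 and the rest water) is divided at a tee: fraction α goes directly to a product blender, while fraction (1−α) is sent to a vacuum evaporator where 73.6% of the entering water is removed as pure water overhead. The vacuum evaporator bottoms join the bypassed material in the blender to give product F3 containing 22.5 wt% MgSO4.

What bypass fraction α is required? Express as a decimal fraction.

All 484×0.094 = 45.496 kg/h of MgSO4 reaches F3, so F3 = 45.496/0.225 = 202.2 kg/h and vapour = 281.8 kg/h.
The evaporator receives (1−α)·484 of feed at 0.906 water and removes 0.736 of that water:
0.736×0.906×(1−α)×484 = 281.8
(1−α) = 281.8/322.74 = 0.8731;  α = 0.1269.

0.127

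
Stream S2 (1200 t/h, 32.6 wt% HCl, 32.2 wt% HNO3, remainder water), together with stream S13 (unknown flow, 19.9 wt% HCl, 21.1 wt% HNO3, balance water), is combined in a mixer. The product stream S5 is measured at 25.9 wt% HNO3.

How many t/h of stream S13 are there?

Let S13 be the unknown flow. Total out = 1200 + S13.
HNO3 balance: 386.4 + 0.211·S13 = 0.259·(1200 + S13)
(0.211 − 0.259)·S13 = 0.259×1200 − 386.4 = -75.6
S13 = -75.6 / -0.048 = 1575 t/h

1575 t/h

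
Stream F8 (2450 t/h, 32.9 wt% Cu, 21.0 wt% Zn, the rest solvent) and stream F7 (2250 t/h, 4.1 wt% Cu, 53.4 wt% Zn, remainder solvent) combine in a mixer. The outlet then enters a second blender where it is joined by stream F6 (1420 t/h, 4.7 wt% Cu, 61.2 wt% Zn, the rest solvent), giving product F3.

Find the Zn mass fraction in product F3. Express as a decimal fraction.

Overall, product flow = 6120 t/h.
Zn in = 2450×0.210 + 2250×0.534 + 1420×0.612 = 2585 t/h.
Zn fraction in F3 = 0.422.

0.422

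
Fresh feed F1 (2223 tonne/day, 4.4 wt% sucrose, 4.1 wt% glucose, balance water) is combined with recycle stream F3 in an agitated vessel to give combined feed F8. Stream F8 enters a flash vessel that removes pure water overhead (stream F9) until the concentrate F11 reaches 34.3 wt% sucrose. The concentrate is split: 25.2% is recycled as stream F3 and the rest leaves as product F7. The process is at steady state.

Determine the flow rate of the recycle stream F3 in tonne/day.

Overall sucrose balance (none leaves overhead): sucrose in fresh feed = sucrose in product, i.e. 2223×0.044 = (1−0.252)·F11·0.343.
F11 = 97.812/(0.343×0.748) = 381.24 tonne/day.
Recycle F3 = 0.252×381.24 = 96.072 tonne/day.

96.07 tonne/day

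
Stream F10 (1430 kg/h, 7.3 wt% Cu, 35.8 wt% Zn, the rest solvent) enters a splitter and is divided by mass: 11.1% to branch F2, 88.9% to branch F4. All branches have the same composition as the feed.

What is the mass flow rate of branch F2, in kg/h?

Branch F2 flow = 0.111×1430 = 158.73 kg/h.

158.7 kg/h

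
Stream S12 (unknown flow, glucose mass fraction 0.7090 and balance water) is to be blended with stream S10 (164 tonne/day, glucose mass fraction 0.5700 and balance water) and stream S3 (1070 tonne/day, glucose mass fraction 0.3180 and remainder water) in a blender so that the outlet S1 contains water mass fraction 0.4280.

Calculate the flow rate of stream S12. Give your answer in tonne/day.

Let S12 be the unknown flow. Total out = 1234 + S12.
water balance: 800.26 + 0.291·S12 = 0.428·(1234 + S12)
(0.291 − 0.428)·S12 = 0.428×1234 − 800.26 = -272.11
S12 = -272.11 / -0.137 = 1986.2 tonne/day

1986 tonne/day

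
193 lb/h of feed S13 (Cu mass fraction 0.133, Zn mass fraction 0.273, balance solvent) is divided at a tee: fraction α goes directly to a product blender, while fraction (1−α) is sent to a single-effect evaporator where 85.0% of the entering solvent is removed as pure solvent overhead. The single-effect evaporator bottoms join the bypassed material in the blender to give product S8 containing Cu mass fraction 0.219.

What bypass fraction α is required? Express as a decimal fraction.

All 193×0.133 = 25.669 lb/h of Cu reaches S8, so S8 = 25.669/0.219 = 117.21 lb/h and vapour = 75.79 lb/h.
The evaporator receives (1−α)·193 of feed at 0.594 solvent and removes 0.850 of that solvent:
0.850×0.594×(1−α)×193 = 75.79
(1−α) = 75.79/97.446 = 0.7778;  α = 0.2222.

0.222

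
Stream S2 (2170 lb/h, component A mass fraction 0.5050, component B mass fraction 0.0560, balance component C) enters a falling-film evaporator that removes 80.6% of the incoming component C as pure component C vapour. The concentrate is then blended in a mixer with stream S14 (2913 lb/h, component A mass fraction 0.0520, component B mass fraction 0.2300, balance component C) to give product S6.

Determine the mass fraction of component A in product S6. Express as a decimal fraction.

Vapour removed = 0.806×0.439×2170 = 767.82 lb/h; concentrate = 1402.2 lb/h.
component A reaching the mixer = 1095.8 (from concentrate) + 2913×0.052 = 1247.3 lb/h.
Product flow = 1402.2 + 2913 = 4315.2 lb/h; component A fraction = 0.2891.

0.2891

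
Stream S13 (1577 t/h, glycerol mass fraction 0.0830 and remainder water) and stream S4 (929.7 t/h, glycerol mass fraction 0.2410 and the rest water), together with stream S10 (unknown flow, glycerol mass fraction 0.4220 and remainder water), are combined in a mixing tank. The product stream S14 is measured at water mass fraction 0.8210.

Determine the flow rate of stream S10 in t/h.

Let S10 be the unknown flow. Total out = 2506.7 + S10.
water balance: 2151.8 + 0.578·S10 = 0.821·(2506.7 + S10)
(0.578 − 0.821)·S10 = 0.821×2506.7 − 2151.8 = -93.751
S10 = -93.751 / -0.243 = 385.8 t/h

385.8 t/h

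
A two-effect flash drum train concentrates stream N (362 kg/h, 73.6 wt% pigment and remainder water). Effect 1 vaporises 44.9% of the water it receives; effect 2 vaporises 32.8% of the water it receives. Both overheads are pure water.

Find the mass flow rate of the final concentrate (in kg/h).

301.8 kg/h

water in feed = 362×0.264 = 95.568 kg/h.
After stage 1: water left = (1−0.449)×95.568 = 52.658; stream total = 319.09 kg/h.
After stage 2: water left = (1−0.328)×52.658 = 35.386; final concentrate = 301.82 kg/h.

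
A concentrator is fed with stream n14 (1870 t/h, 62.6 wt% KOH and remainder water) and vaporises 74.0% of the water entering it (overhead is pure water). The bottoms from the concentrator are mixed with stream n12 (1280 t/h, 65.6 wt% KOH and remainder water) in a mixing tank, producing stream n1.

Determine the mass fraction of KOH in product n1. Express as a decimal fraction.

0.764

Vapour removed = 0.740×0.374×1870 = 517.54 t/h; concentrate = 1352.5 t/h.
KOH reaching the mixer = 1170.6 (from concentrate) + 1280×0.656 = 2010.3 t/h.
Product flow = 1352.5 + 1280 = 2632.5 t/h; KOH fraction = 0.764.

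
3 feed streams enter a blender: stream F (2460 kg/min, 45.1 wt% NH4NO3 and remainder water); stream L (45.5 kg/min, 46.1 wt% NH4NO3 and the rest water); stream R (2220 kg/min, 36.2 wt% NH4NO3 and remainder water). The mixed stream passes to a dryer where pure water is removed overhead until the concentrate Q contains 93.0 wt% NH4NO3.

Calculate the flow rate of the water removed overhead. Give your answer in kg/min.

2646 kg/min

NH4NO3 entering = 2460×0.451 + 45.5×0.461 + 2220×0.362 = 1934.1 kg/min.
All NH4NO3 reports to Q, so Q = 1934.1/0.930 = 2079.7 kg/min.
Total feed = 4725.5 kg/min; overhead = 4725.5 − 2079.7 = 2645.8 kg/min.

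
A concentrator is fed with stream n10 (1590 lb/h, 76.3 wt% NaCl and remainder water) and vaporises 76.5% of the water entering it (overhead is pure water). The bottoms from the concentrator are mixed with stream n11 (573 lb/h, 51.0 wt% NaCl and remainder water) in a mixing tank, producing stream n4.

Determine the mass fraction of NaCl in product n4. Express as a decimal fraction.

0.803

Vapour removed = 0.765×0.237×1590 = 288.27 lb/h; concentrate = 1301.7 lb/h.
NaCl reaching the mixer = 1213.2 (from concentrate) + 573×0.510 = 1505.4 lb/h.
Product flow = 1301.7 + 573 = 1874.7 lb/h; NaCl fraction = 0.803.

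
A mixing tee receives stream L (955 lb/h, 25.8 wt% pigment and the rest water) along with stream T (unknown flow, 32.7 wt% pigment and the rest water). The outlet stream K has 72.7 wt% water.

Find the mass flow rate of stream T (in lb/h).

265.3 lb/h

Let T be the unknown flow. Total out = 955 + T.
water balance: 708.61 + 0.673·T = 0.727·(955 + T)
(0.673 − 0.727)·T = 0.727×955 − 708.61 = -14.325
T = -14.325 / -0.054 = 265.28 lb/h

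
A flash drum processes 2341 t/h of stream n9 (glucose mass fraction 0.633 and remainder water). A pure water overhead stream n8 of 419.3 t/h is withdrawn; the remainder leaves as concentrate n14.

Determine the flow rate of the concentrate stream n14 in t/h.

1922 t/h

Concentrate = 2341 − 419.3 = 1921.7 t/h.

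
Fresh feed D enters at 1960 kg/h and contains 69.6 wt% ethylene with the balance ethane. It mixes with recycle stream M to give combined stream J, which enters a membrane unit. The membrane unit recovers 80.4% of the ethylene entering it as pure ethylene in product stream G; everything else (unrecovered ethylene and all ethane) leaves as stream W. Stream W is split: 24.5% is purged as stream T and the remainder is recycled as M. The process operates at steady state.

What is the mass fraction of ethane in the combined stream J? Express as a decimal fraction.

0.6030

ethane enters only via D and leaves only via the purge: 1960×0.304 = 0.245×(ethane in W), and the membrane unit passes all ethane, so ethane in J = ethane in W = 2432 kg/h.
ethylene in J: m_A = 1960×0.696 + (1−0.245)·(1−0.804)·m_A, so m_A = 1364.2/0.8520 = 1601.1 kg/h.
J = 1601.1 + 2432 = 4033.1 kg/h.
ethane fraction in J = 2432/4033.1 = 0.6030.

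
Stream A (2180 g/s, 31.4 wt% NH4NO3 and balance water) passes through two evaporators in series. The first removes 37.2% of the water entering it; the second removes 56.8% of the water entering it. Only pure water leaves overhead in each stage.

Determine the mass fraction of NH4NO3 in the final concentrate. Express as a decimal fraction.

water in feed = 2180×0.686 = 1495.5 g/s.
After stage 1: water left = (1−0.372)×1495.5 = 939.16; stream total = 1623.7 g/s.
After stage 2: water left = (1−0.568)×939.16 = 405.72; final concentrate = 1090.2 g/s.
NH4NO3 fraction = 684.52/1090.2 = 0.628.

0.628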